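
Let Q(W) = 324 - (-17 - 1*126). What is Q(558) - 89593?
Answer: -89126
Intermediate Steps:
Q(W) = 467 (Q(W) = 324 - (-17 - 126) = 324 - 1*(-143) = 324 + 143 = 467)
Q(558) - 89593 = 467 - 89593 = -89126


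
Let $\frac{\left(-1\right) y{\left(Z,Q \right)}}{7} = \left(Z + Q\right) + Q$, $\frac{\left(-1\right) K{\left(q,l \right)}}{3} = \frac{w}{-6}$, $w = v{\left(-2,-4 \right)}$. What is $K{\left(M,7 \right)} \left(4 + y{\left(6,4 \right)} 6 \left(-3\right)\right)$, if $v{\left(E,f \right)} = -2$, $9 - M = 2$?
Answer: $-1768$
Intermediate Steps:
$M = 7$ ($M = 9 - 2 = 7$)
$w = -2$
$K{\left(q,l \right)} = -1$ ($K{\left(q,l \right)} = - 3 \left(- \frac{2}{-6}\right) = - 3 \left(\left(-2\right) \left(- \frac{1}{6}\right)\right) = \left(-3\right) \frac{1}{3} = -1$)
$y{\left(Z,Q \right)} = - 14 Q - 7 Z$ ($y{\left(Z,Q \right)} = - 7 \left(\left(Z + Q\right) + Q\right) = - 7 \left(\left(Q + Z\right) + Q\right) = - 7 \left(Z + 2 Q\right) = - 14 Q - 7 Z$)
$K{\left(M,7 \right)} \left(4 + y{\left(6,4 \right)} 6 \left(-3\right)\right) = - (4 + \left(\left(-14\right) 4 - 42\right) 6 \left(-3\right)) = - (4 + \left(-56 - 42\right) 6 \left(-3\right)) = - (4 + \left(-98\right) 6 \left(-3\right)) = - (4 - -1764) = - (4 + 1764) = \left(-1\right) 1768 = -1768$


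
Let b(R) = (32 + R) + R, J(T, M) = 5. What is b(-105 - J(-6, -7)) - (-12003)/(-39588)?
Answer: -2484849/13196 ≈ -188.30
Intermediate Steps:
b(R) = 32 + 2*R
b(-105 - J(-6, -7)) - (-12003)/(-39588) = (32 + 2*(-105 - 1*5)) - (-12003)/(-39588) = (32 + 2*(-105 - 5)) - (-12003)*(-1)/39588 = (32 + 2*(-110)) - 1*4001/13196 = (32 - 220) - 4001/13196 = -188 - 4001/13196 = -2484849/13196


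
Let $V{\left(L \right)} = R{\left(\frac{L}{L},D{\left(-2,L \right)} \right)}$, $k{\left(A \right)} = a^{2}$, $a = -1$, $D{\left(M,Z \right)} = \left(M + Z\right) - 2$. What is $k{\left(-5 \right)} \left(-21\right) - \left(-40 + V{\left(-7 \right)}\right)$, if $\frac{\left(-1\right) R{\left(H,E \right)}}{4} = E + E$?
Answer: $-69$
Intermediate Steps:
$D{\left(M,Z \right)} = -2 + M + Z$
$R{\left(H,E \right)} = - 8 E$ ($R{\left(H,E \right)} = - 4 \left(E + E\right) = - 4 \cdot 2 E = - 8 E$)
$k{\left(A \right)} = 1$ ($k{\left(A \right)} = \left(-1\right)^{2} = 1$)
$V{\left(L \right)} = 32 - 8 L$ ($V{\left(L \right)} = - 8 \left(-2 - 2 + L\right) = - 8 \left(-4 + L\right) = 32 - 8 L$)
$k{\left(-5 \right)} \left(-21\right) - \left(-40 + V{\left(-7 \right)}\right) = 1 \left(-21\right) + \left(40 - \left(32 - -56\right)\right) = -21 + \left(40 - \left(32 + 56\right)\right) = -21 + \left(40 - 88\right) = -21 - 48 = -69$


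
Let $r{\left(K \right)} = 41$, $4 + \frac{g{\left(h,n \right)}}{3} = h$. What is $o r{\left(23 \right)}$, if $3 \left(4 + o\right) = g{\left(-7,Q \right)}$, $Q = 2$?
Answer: $-615$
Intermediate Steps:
$g{\left(h,n \right)} = -12 + 3 h$
$o = -15$ ($o = -4 + \frac{-12 + 3 \left(-7\right)}{3} = -4 + \frac{-12 - 21}{3} = -4 + \frac{1}{3} \left(-33\right) = -4 - 11 = -15$)
$o r{\left(23 \right)} = \left(-15\right) 41 = -615$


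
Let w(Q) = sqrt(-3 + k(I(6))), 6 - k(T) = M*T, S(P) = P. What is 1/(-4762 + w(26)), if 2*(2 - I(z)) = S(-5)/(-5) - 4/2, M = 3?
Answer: -9524/45353297 - 3*I*sqrt(2)/45353297 ≈ -0.00021 - 9.3546e-8*I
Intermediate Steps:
I(z) = 5/2 (I(z) = 2 - (-5/(-5) - 4/2)/2 = 2 - (-5*(-1/5) - 4*1/2)/2 = 2 - (1 - 2)/2 = 2 - 1/2*(-1) = 2 + 1/2 = 5/2)
k(T) = 6 - 3*T
w(Q) = 3*I*sqrt(2)/2 (w(Q) = sqrt(-3 + (6 - 3*5/2)) = sqrt(-3 + (6 - 15/2)) = sqrt(-3 - 3/2) = sqrt(-9/2) = 3*I*sqrt(2)/2)
1/(-4762 + w(26)) = 1/(-4762 + 3*I*sqrt(2)/2)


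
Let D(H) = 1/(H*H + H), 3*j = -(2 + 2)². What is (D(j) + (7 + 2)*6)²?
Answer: 126360081/43264 ≈ 2920.7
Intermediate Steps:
j = -16/3 (j = (-(2 + 2)²)/3 = (-1*4²)/3 = (-1*16)/3 = (⅓)*(-16) = -16/3 ≈ -5.3333)
D(H) = 1/(H + H²) (D(H) = 1/(H² + H) = 1/(H + H²))
(D(j) + (7 + 2)*6)² = (1/((-16/3)*(1 - 16/3)) + (7 + 2)*6)² = (-3/(16*(-13/3)) + 9*6)² = (-3/16*(-3/13) + 54)² = (9/208 + 54)² = (11241/208)² = 126360081/43264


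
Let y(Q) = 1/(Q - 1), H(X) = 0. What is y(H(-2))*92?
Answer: -92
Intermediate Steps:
y(Q) = 1/(-1 + Q)
y(H(-2))*92 = 92/(-1 + 0) = 92/(-1) = -1*92 = -92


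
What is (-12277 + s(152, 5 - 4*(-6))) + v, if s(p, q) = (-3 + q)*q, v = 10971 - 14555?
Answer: -15107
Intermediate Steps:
v = -3584
s(p, q) = q*(-3 + q)
(-12277 + s(152, 5 - 4*(-6))) + v = (-12277 + (5 - 4*(-6))*(-3 + (5 - 4*(-6)))) - 3584 = (-12277 + (5 + 24)*(-3 + (5 + 24))) - 3584 = (-12277 + 29*(-3 + 29)) - 3584 = (-12277 + 29*26) - 3584 = (-12277 + 754) - 3584 = -11523 - 3584 = -15107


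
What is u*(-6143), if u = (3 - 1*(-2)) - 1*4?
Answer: -6143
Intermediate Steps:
u = 1 (u = (3 + 2) - 4 = 5 - 4 = 1)
u*(-6143) = 1*(-6143) = -6143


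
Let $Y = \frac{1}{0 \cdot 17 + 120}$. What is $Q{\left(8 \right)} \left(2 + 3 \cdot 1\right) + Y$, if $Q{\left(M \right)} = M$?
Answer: $\frac{4801}{120} \approx 40.008$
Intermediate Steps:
$Y = \frac{1}{120}$ ($Y = \frac{1}{0 + 120} = \frac{1}{120} \approx 0.0083333$)
$Q{\left(8 \right)} \left(2 + 3 \cdot 1\right) + Y = 8 \left(2 + 3 \cdot 1\right) + \frac{1}{120} = 8 \left(2 + 3\right) + \frac{1}{120} = 8 \cdot 5 + \frac{1}{120} = 40 + \frac{1}{120} = \frac{4801}{120}$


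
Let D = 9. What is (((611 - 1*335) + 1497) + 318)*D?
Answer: 18819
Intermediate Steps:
(((611 - 1*335) + 1497) + 318)*D = (((611 - 1*335) + 1497) + 318)*9 = (((611 - 335) + 1497) + 318)*9 = ((276 + 1497) + 318)*9 = (1773 + 318)*9 = 2091*9 = 18819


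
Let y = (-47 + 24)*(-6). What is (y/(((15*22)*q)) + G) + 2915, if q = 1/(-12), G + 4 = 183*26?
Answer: 421519/55 ≈ 7664.0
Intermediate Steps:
G = 4754 (G = -4 + 183*26 = -4 + 4758 = 4754)
q = -1/12 ≈ -0.083333
y = 138 (y = -23*(-6) = 138)
(y/(((15*22)*q)) + G) + 2915 = (138/(((15*22)*(-1/12))) + 4754) + 2915 = (138/((330*(-1/12))) + 4754) + 2915 = (138/(-55/2) + 4754) + 2915 = (138*(-2/55) + 4754) + 2915 = (-276/55 + 4754) + 2915 = 261194/55 + 2915 = 421519/55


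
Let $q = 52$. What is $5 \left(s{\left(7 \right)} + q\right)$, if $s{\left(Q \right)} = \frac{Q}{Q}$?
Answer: $265$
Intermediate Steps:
$s{\left(Q \right)} = 1$
$5 \left(s{\left(7 \right)} + q\right) = 5 \left(1 + 52\right) = 5 \cdot 53 = 265$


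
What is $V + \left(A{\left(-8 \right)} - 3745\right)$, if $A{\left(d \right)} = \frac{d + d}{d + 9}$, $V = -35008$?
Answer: $-38769$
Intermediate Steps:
$A{\left(d \right)} = \frac{2 d}{9 + d}$
$V + \left(A{\left(-8 \right)} - 3745\right) = -35008 - \left(3745 + \frac{16}{9 - 8}\right) = -35008 - \left(3745 + \frac{16}{1}\right) = -35008 - \left(3745 + 16 \cdot 1\right) = -35008 - 3761 = -38769$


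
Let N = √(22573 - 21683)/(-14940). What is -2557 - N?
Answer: -2557 + √890/14940 ≈ -2557.0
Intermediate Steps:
N = -√890/14940 (N = √890*(-1/14940) = -√890/14940 ≈ -0.0019968)
-2557 - N = -2557 - (-1)*√890/14940 = -2557 + √890/14940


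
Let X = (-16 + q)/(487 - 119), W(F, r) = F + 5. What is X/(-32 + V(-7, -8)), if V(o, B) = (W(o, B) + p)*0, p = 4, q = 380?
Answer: -91/2944 ≈ -0.030910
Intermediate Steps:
W(F, r) = 5 + F
V(o, B) = 0 (V(o, B) = ((5 + o) + 4)*0 = (9 + o)*0 = 0)
X = 91/92 (X = (-16 + 380)/(487 - 119) = 364/368 = 364*(1/368) = 91/92 ≈ 0.98913)
X/(-32 + V(-7, -8)) = 91/(92*(-32 + 0)) = (91/92)/(-32) = (91/92)*(-1/32) = -91/2944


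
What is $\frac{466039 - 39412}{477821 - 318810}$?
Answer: $\frac{426627}{159011} \approx 2.683$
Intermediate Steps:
$\frac{466039 - 39412}{477821 - 318810} = \frac{426627}{159011}$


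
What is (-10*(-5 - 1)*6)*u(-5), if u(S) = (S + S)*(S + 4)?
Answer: 3600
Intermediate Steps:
u(S) = 2*S*(4 + S) (u(S) = (2*S)*(4 + S) = 2*S*(4 + S))
(-10*(-5 - 1)*6)*u(-5) = (-10*(-5 - 1)*6)*(2*(-5)*(4 - 5)) = (-(-60)*6)*(2*(-5)*(-1)) = -10*(-36)*10 = 360*10 = 3600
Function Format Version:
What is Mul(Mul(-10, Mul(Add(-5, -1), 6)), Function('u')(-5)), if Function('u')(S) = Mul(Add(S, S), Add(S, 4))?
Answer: 3600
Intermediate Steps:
Function('u')(S) = Mul(2, S, Add(4, S)) (Function('u')(S) = Mul(Mul(2, S), Add(4, S)) = Mul(2, S, Add(4, S)))
Mul(Mul(-10, Mul(Add(-5, -1), 6)), Function('u')(-5)) = Mul(Mul(-10, Mul(Add(-5, -1), 6)), Mul(2, -5, Add(4, -5))) = Mul(Mul(-10, Mul(-6, 6)), Mul(2, -5, -1)) = Mul(Mul(-10, -36), 10) = Mul(360, 10) = 3600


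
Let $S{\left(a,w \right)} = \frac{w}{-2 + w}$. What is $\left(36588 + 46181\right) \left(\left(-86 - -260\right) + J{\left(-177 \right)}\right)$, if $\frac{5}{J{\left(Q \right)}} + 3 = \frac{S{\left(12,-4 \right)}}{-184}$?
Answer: $\frac{11824875954}{829} \approx 1.4264 \cdot 10^{7}$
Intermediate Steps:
$J{\left(Q \right)} = - \frac{1380}{829}$ ($J{\left(Q \right)} = \frac{5}{-3 + \frac{\left(-4\right) \frac{1}{-2 - 4}}{-184}} = \frac{5}{-3 + - \frac{4}{-6} \left(- \frac{1}{184}\right)} = \frac{5}{-3 + \left(-4\right) \left(- \frac{1}{6}\right) \left(- \frac{1}{184}\right)} = \frac{5}{-3 + \frac{2}{3} \left(- \frac{1}{184}\right)} = \frac{5}{-3 - \frac{1}{276}} = \frac{5}{- \frac{829}{276}} = 5 \left(- \frac{276}{829}\right) = - \frac{1380}{829}$)
$\left(36588 + 46181\right) \left(\left(-86 - -260\right) + J{\left(-177 \right)}\right) = \left(36588 + 46181\right) \left(\left(-86 - -260\right) - \frac{1380}{829}\right) = 82769 \left(\left(-86 + 260\right) - \frac{1380}{829}\right) = 82769 \left(174 - \frac{1380}{829}\right) = 82769 \cdot \frac{142866}{829} = \frac{11824875954}{829}$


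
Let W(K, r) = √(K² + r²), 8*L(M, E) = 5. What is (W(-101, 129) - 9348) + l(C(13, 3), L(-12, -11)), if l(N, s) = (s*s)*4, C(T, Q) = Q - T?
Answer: -149543/16 + √26842 ≈ -9182.6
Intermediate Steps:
L(M, E) = 5/8 (L(M, E) = (⅛)*5 = 5/8)
l(N, s) = 4*s² (l(N, s) = s²*4 = 4*s²)
(W(-101, 129) - 9348) + l(C(13, 3), L(-12, -11)) = (√((-101)² + 129²) - 9348) + 4*(5/8)² = (√(10201 + 16641) - 9348) + 4*(25/64) = (√26842 - 9348) + 25/16 = (-9348 + √26842) + 25/16 = -149543/16 + √26842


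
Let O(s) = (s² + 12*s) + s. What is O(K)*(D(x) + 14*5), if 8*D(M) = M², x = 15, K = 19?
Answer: 59660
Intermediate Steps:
O(s) = s² + 13*s
D(M) = M²/8
O(K)*(D(x) + 14*5) = (19*(13 + 19))*((⅛)*15² + 14*5) = (19*32)*((⅛)*225 + 70) = 608*(225/8 + 70) = 608*(785/8) = 59660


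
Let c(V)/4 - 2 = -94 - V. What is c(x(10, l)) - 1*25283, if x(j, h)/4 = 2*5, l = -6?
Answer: -25811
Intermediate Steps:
x(j, h) = 40 (x(j, h) = 4*(2*5) = 4*10 = 40)
c(V) = -368 - 4*V (c(V) = 8 + 4*(-94 - V) = 8 + (-376 - 4*V) = -368 - 4*V)
c(x(10, l)) - 1*25283 = (-368 - 4*40) - 1*25283 = (-368 - 160) - 25283 = -528 - 25283 = -25811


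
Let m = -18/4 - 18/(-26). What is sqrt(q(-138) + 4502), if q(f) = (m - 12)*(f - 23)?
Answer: sqrt(4763798)/26 ≈ 83.947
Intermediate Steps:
m = -99/26 (m = -18*1/4 - 18*(-1/26) = -9/2 + 9/13 = -99/26 ≈ -3.8077)
q(f) = 9453/26 - 411*f/26 (q(f) = (-99/26 - 12)*(f - 23) = -411*(-23 + f)/26 = 9453/26 - 411*f/26)
sqrt(q(-138) + 4502) = sqrt((9453/26 - 411/26*(-138)) + 4502) = sqrt((9453/26 + 28359/13) + 4502) = sqrt(66171/26 + 4502) = sqrt(183223/26) = sqrt(4763798)/26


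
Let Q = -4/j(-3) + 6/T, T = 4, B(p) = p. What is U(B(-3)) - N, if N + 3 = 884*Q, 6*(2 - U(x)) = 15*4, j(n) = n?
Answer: -7529/3 ≈ -2509.7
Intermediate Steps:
Q = 17/6 (Q = -4/(-3) + 6/4 = -4*(-⅓) + 6*(¼) = 4/3 + 3/2 = 17/6 ≈ 2.8333)
U(x) = -8 (U(x) = 2 - 5*4/2 = 2 - ⅙*60 = 2 - 10 = -8)
N = 7505/3 (N = -3 + 884*(17/6) = -3 + 7514/3 = 7505/3 ≈ 2501.7)
U(B(-3)) - N = -8 - 1*7505/3 = -8 - 7505/3 = -7529/3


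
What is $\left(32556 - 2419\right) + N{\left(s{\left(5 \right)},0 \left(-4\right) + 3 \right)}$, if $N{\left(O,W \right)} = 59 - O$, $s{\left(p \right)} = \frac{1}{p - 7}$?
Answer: $\frac{60393}{2} \approx 30197.0$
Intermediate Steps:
$s{\left(p \right)} = \frac{1}{-7 + p}$
$\left(32556 - 2419\right) + N{\left(s{\left(5 \right)},0 \left(-4\right) + 3 \right)} = \left(32556 - 2419\right) + \left(59 - \frac{1}{-7 + 5}\right) = 30137 + \left(59 - \frac{1}{-2}\right) = 30137 + \left(59 - - \frac{1}{2}\right) = 30137 + \left(59 + \frac{1}{2}\right) = 30137 + \frac{119}{2} = \frac{60393}{2}$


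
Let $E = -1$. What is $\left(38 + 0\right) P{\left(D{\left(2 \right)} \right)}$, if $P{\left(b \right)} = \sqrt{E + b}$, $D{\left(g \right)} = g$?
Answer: $38$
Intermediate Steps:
$P{\left(b \right)} = \sqrt{-1 + b}$
$\left(38 + 0\right) P{\left(D{\left(2 \right)} \right)} = \left(38 + 0\right) \sqrt{-1 + 2} = 38 \sqrt{1} = 38 \cdot 1 = 38$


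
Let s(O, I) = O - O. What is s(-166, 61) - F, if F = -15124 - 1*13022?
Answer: 28146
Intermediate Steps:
s(O, I) = 0
F = -28146 (F = -15124 - 13022 = -28146)
s(-166, 61) - F = 0 - 1*(-28146) = 0 + 28146 = 28146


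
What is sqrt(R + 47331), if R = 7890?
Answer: sqrt(55221) ≈ 234.99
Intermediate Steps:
sqrt(R + 47331) = sqrt(7890 + 47331) = sqrt(55221)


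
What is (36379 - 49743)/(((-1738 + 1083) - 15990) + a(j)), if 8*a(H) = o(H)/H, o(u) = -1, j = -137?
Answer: 14646944/18242919 ≈ 0.80288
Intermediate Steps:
a(H) = -1/(8*H) (a(H) = (-1/H)/8 = -1/(8*H))
(36379 - 49743)/(((-1738 + 1083) - 15990) + a(j)) = (36379 - 49743)/(((-1738 + 1083) - 15990) - ⅛/(-137)) = -13364/((-655 - 15990) - ⅛*(-1/137)) = -13364/(-16645 + 1/1096) = -13364/(-18242919/1096) = -13364*(-1096/18242919) = 14646944/18242919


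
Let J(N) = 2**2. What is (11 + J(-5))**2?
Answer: 225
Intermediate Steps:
J(N) = 4
(11 + J(-5))**2 = (11 + 4)**2 = 15**2 = 225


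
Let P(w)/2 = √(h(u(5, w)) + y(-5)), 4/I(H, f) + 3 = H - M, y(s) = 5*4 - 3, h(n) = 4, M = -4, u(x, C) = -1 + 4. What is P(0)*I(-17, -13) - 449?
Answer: -449 - √21/2 ≈ -451.29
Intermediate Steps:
u(x, C) = 3
y(s) = 17 (y(s) = 20 - 3 = 17)
I(H, f) = 4/(1 + H) (I(H, f) = 4/(-3 + (H - 1*(-4))) = 4/(-3 + (H + 4)) = 4/(-3 + (4 + H)) = 4/(1 + H))
P(w) = 2*√21 (P(w) = 2*√(4 + 17) = 2*√21)
P(0)*I(-17, -13) - 449 = (2*√21)*(4/(1 - 17)) - 449 = (2*√21)*(4/(-16)) - 449 = (2*√21)*(4*(-1/16)) - 449 = (2*√21)*(-¼) - 449 = -√21/2 - 449 = -449 - √21/2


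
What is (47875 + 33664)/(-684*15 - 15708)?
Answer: -81539/25968 ≈ -3.1400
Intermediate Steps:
(47875 + 33664)/(-684*15 - 15708) = 81539/(-10260 - 15708) = 81539/(-25968) = 81539*(-1/25968) = -81539/25968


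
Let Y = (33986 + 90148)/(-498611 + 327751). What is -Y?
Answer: 62067/85430 ≈ 0.72652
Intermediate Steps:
Y = -62067/85430 (Y = 124134/(-170860) = 124134*(-1/170860) = -62067/85430 ≈ -0.72652)
-Y = -1*(-62067/85430) = 62067/85430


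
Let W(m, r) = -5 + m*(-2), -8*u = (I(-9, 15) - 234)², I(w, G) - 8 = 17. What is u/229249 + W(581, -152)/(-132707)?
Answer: -3656505803/243383576344 ≈ -0.015024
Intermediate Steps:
I(w, G) = 25 (I(w, G) = 8 + 17 = 25)
u = -43681/8 (u = -(25 - 234)²/8 = -⅛*(-209)² = -⅛*43681 = -43681/8 ≈ -5460.1)
W(m, r) = -5 - 2*m
u/229249 + W(581, -152)/(-132707) = -43681/8/229249 + (-5 - 2*581)/(-132707) = -43681/8*1/229249 + (-5 - 1162)*(-1/132707) = -43681/1833992 - 1167*(-1/132707) = -43681/1833992 + 1167/132707 = -3656505803/243383576344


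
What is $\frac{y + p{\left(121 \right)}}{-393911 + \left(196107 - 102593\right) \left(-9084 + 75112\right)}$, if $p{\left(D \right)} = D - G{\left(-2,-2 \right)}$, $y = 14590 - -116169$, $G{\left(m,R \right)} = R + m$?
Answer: $\frac{130884}{6174148481} \approx 2.1199 \cdot 10^{-5}$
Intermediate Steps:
$y = 130759$ ($y = 14590 + 116169 = 130759$)
$p{\left(D \right)} = 4 + D$ ($p{\left(D \right)} = D - \left(-2 - 2\right) = D - -4 = D + 4 = 4 + D$)
$\frac{y + p{\left(121 \right)}}{-393911 + \left(196107 - 102593\right) \left(-9084 + 75112\right)} = \frac{130759 + \left(4 + 121\right)}{-393911 + \left(196107 - 102593\right) \left(-9084 + 75112\right)} = \frac{130759 + 125}{-393911 + 93514 \cdot 66028} = \frac{130884}{-393911 + 6174542392} = \frac{130884}{6174148481}$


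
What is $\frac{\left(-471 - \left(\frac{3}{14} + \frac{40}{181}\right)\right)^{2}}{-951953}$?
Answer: $- \frac{1427109776689}{6112638717668} \approx -0.23347$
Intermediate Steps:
$\frac{\left(-471 - \left(\frac{3}{14} + \frac{40}{181}\right)\right)^{2}}{-951953} = \left(-471 - \frac{1103}{2534}\right)^{2} \left(- \frac{1}{951953}\right) = \left(- \frac{1194617}{2534}\right)^{2} \left(- \frac{1}{951953}\right) = \frac{1427109776689}{6421156} \left(- \frac{1}{951953}\right) = - \frac{1427109776689}{6112638717668}$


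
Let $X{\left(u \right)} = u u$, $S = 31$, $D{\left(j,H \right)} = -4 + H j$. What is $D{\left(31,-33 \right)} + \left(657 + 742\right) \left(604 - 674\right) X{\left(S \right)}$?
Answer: $-94111757$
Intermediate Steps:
$X{\left(u \right)} = u^{2}$
$D{\left(31,-33 \right)} + \left(657 + 742\right) \left(604 - 674\right) X{\left(S \right)} = \left(-4 - 1023\right) + \left(657 + 742\right) \left(604 - 674\right) 31^{2} = \left(-4 - 1023\right) + 1399 \left(-70\right) 961 = -1027 - 94110730 = -94111757$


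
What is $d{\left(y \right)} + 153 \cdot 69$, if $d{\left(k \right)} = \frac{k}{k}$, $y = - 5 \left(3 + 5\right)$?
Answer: $10558$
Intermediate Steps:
$y = -40$ ($y = \left(-5\right) 8 = -40$)
$d{\left(k \right)} = 1$
$d{\left(y \right)} + 153 \cdot 69 = 1 + 153 \cdot 69 = 1 + 10557 = 10558$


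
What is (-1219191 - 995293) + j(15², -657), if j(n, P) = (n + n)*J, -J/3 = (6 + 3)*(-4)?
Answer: -2165884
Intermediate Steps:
J = 108 (J = -3*(6 + 3)*(-4) = -27*(-4) = -3*(-36) = 108)
j(n, P) = 216*n (j(n, P) = (n + n)*108 = (2*n)*108 = 216*n)
(-1219191 - 995293) + j(15², -657) = (-1219191 - 995293) + 216*15² = -2214484 + 216*225 = -2214484 + 48600 = -2165884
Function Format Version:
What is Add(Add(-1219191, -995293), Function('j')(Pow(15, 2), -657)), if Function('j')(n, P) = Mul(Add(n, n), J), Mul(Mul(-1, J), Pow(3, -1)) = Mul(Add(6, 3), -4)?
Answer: -2165884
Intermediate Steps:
J = 108 (J = Mul(-3, Mul(Add(6, 3), -4)) = Mul(-3, Mul(9, -4)) = Mul(-3, -36) = 108)
Function('j')(n, P) = Mul(216, n) (Function('j')(n, P) = Mul(Add(n, n), 108) = Mul(Mul(2, n), 108) = Mul(216, n))
Add(Add(-1219191, -995293), Function('j')(Pow(15, 2), -657)) = Add(Add(-1219191, -995293), Mul(216, Pow(15, 2))) = Add(-2214484, Mul(216, 225)) = Add(-2214484, 48600) = -2165884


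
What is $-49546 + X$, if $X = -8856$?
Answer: $-58402$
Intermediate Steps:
$-49546 + X = -49546 - 8856 = -58402$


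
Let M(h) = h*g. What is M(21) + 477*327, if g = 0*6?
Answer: 155979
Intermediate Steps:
g = 0
M(h) = 0 (M(h) = h*0 = 0)
M(21) + 477*327 = 0 + 477*327 = 0 + 155979 = 155979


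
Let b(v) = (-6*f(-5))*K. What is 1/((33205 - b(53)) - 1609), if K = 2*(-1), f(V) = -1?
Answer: 1/31608 ≈ 3.1638e-5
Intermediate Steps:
K = -2
b(v) = -12 (b(v) = -6*(-1)*(-2) = 6*(-2) = -12)
1/((33205 - b(53)) - 1609) = 1/((33205 - 1*(-12)) - 1609) = 1/((33205 + 12) - 1609) = 1/(33217 - 1609) = 1/31608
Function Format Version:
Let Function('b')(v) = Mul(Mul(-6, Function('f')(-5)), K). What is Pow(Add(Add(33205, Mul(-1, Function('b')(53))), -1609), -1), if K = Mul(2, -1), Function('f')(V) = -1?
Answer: Rational(1, 31608) ≈ 3.1638e-5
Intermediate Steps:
K = -2
Function('b')(v) = -12 (Function('b')(v) = Mul(Mul(-6, -1), -2) = Mul(6, -2) = -12)
Pow(Add(Add(33205, Mul(-1, Function('b')(53))), -1609), -1) = Pow(Add(Add(33205, Mul(-1, -12)), -1609), -1) = Pow(Add(Add(33205, 12), -1609), -1) = Pow(Add(33217, -1609), -1) = Pow(31608, -1) = Rational(1, 31608)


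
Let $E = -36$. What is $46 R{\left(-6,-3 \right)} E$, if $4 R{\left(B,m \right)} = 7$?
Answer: $-2898$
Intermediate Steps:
$R{\left(B,m \right)} = \frac{7}{4}$ ($R{\left(B,m \right)} = \frac{1}{4} \cdot 7 = \frac{7}{4}$)
$46 R{\left(-6,-3 \right)} E = 46 \cdot \frac{7}{4} \left(-36\right) = \frac{161}{2} \left(-36\right) = -2898$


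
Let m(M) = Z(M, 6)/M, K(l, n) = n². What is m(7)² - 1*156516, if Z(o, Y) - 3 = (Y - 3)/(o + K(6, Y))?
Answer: -14180488692/90601 ≈ -1.5652e+5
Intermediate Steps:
Z(o, Y) = 3 + (-3 + Y)/(o + Y²) (Z(o, Y) = 3 + (Y - 3)/(o + Y²) = 3 + (-3 + Y)/(o + Y²))
m(M) = (111 + 3*M)/(M*(36 + M)) (m(M) = ((-3 + 6 + 3*M + 3*6²)/(M + 6²))/M = ((-3 + 6 + 3*M + 3*36)/(M + 36))/M = ((-3 + 6 + 3*M + 108)/(36 + M))/M = ((111 + 3*M)/(36 + M))/M = (111 + 3*M)/(M*(36 + M)))
m(7)² - 1*156516 = (3*(37 + 7)/(7*(36 + 7)))² - 1*156516 = (3*(⅐)*44/43)² - 156516 = (3*(⅐)*(1/43)*44)² - 156516 = (132/301)² - 156516 = 17424/90601 - 156516 = -14180488692/90601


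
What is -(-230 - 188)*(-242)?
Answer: -101156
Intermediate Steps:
-(-230 - 188)*(-242) = -(-418)*(-242) = -1*101156 = -101156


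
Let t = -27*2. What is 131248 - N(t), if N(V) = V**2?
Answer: 128332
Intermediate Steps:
t = -54
131248 - N(t) = 131248 - 1*(-54)**2 = 131248 - 1*2916 = 131248 - 2916 = 128332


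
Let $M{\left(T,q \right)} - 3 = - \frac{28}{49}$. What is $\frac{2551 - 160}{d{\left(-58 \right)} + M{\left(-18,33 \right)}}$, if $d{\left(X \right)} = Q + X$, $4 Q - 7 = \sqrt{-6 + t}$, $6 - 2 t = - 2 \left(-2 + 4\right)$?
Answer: $- \frac{50445318}{1135549} - \frac{234318 i}{1135549} \approx -44.424 - 0.20635 i$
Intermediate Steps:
$t = 5$ ($t = 3 - \frac{\left(-2\right) \left(-2 + 4\right)}{2} = 3 - \frac{\left(-2\right) 2}{2} = 3 - -2 = 3 + 2 = 5$)
$Q = \frac{7}{4} + \frac{i}{4}$ ($Q = \frac{7}{4} + \frac{\sqrt{-6 + 5}}{4} = \frac{7}{4} + \frac{\sqrt{-1}}{4} = \frac{7}{4} + \frac{i}{4} \approx 1.75 + 0.25 i$)
$M{\left(T,q \right)} = \frac{17}{7}$ ($M{\left(T,q \right)} = 3 - \frac{28}{49} = 3 - \frac{4}{7} = \frac{17}{7}$)
$d{\left(X \right)} = \frac{7}{4} + X + \frac{i}{4}$ ($d{\left(X \right)} = \left(\frac{7}{4} + \frac{i}{4}\right) + X = \frac{7}{4} + X + \frac{i}{4}$)
$\frac{2551 - 160}{d{\left(-58 \right)} + M{\left(-18,33 \right)}} = \frac{2551 - 160}{\left(\frac{7}{4} - 58 + \frac{i}{4}\right) + \frac{17}{7}} = \frac{2391}{\left(- \frac{225}{4} + \frac{i}{4}\right) + \frac{17}{7}} = \frac{2391}{- \frac{1507}{28} + \frac{i}{4}} = 2391 \frac{392 \left(- \frac{1507}{28} - \frac{i}{4}\right)}{1135549} = \frac{937272 \left(- \frac{1507}{28} - \frac{i}{4}\right)}{1135549}$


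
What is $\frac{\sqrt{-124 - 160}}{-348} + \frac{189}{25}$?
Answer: $\frac{189}{25} - \frac{i \sqrt{71}}{174} \approx 7.56 - 0.048426 i$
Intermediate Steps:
$\frac{\sqrt{-124 - 160}}{-348} + \frac{189}{25} = \sqrt{-284} \left(- \frac{1}{348}\right) + 189 \cdot \frac{1}{25} = 2 i \sqrt{71} \left(- \frac{1}{348}\right) + \frac{189}{25} = - \frac{i \sqrt{71}}{174} + \frac{189}{25} = \frac{189}{25} - \frac{i \sqrt{71}}{174}$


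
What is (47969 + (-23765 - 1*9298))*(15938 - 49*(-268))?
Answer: 433317420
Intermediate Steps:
(47969 + (-23765 - 1*9298))*(15938 - 49*(-268)) = (47969 + (-23765 - 9298))*(15938 + 13132) = (47969 - 33063)*29070 = 14906*29070 = 433317420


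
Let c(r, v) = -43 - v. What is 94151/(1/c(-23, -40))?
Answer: -282453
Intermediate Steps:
94151/(1/c(-23, -40)) = 94151/(1/(-43 - 1*(-40))) = 94151/(1/(-43 + 40)) = 94151/(1/(-3)) = 94151/(-⅓) = 94151*(-3) = -282453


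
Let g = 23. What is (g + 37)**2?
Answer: 3600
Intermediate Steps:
(g + 37)**2 = (23 + 37)**2 = 60**2 = 3600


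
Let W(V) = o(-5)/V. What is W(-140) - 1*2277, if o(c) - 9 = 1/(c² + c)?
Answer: -6375781/2800 ≈ -2277.1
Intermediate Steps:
o(c) = 9 + 1/(c + c²) (o(c) = 9 + 1/(c² + c) = 9 + 1/(c + c²))
W(V) = 181/(20*V) (W(V) = ((1 + 9*(-5) + 9*(-5)²)/((-5)*(1 - 5)))/V = (-⅕*(1 - 45 + 9*25)/(-4))/V = (-⅕*(-¼)*(1 - 45 + 225))/V = (-⅕*(-¼)*181)/V = 181/(20*V))
W(-140) - 1*2277 = (181/20)/(-140) - 1*2277 = (181/20)*(-1/140) - 2277 = -181/2800 - 2277 = -6375781/2800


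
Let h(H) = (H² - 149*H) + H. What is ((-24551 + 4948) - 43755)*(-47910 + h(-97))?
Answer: 1529778910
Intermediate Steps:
h(H) = H² - 148*H
((-24551 + 4948) - 43755)*(-47910 + h(-97)) = ((-24551 + 4948) - 43755)*(-47910 - 97*(-148 - 97)) = (-19603 - 43755)*(-47910 - 97*(-245)) = -63358*(-47910 + 23765) = -63358*(-24145) = 1529778910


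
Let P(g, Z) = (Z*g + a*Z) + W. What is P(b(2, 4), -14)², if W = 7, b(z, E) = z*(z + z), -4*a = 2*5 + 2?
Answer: 3969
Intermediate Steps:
a = -3 (a = -(2*5 + 2)/4 = -(10 + 2)/4 = -¼*12 = -3)
b(z, E) = 2*z² (b(z, E) = z*(2*z) = 2*z²)
P(g, Z) = 7 - 3*Z + Z*g (P(g, Z) = (Z*g - 3*Z) + 7 = (-3*Z + Z*g) + 7 = 7 - 3*Z + Z*g)
P(b(2, 4), -14)² = (7 - 3*(-14) - 28*2²)² = (7 + 42 - 28*4)² = (7 + 42 - 14*8)² = (7 + 42 - 112)² = (-63)² = 3969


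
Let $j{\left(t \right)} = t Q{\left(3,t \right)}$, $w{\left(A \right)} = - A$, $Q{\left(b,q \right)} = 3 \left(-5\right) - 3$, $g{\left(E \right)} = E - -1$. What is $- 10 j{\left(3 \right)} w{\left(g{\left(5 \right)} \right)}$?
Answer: $-3240$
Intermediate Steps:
$g{\left(E \right)} = 1 + E$ ($g{\left(E \right)} = E + 1 = 1 + E$)
$Q{\left(b,q \right)} = -18$ ($Q{\left(b,q \right)} = -15 - 3 = -18$)
$j{\left(t \right)} = - 18 t$ ($j{\left(t \right)} = t \left(-18\right) = - 18 t$)
$- 10 j{\left(3 \right)} w{\left(g{\left(5 \right)} \right)} = - 10 \left(\left(-18\right) 3\right) \left(- (1 + 5)\right) = \left(-10\right) \left(-54\right) \left(\left(-1\right) 6\right) = 540 \left(-6\right) = -3240$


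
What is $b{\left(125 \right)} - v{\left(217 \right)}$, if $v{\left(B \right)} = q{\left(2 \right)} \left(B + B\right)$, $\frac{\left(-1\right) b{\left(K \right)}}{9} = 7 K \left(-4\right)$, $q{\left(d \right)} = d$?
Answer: $30632$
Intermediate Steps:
$b{\left(K \right)} = 252 K$ ($b{\left(K \right)} = - 9 \cdot 7 K \left(-4\right) = - 9 \left(- 28 K\right) = 252 K$)
$v{\left(B \right)} = 4 B$ ($v{\left(B \right)} = 2 \left(B + B\right) = 2 \cdot 2 B = 4 B$)
$b{\left(125 \right)} - v{\left(217 \right)} = 252 \cdot 125 - 4 \cdot 217 = 31500 - 868 = 30632$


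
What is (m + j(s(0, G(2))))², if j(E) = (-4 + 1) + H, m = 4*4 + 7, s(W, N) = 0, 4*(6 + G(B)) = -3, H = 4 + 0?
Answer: 576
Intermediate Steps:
H = 4
G(B) = -27/4 (G(B) = -6 + (¼)*(-3) = -6 - ¾ = -27/4)
m = 23 (m = 16 + 7 = 23)
j(E) = 1 (j(E) = (-4 + 1) + 4 = -3 + 4 = 1)
(m + j(s(0, G(2))))² = (23 + 1)² = 24² = 576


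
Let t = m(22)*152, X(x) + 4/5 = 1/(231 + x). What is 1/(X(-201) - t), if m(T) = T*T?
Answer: -30/2207063 ≈ -1.3593e-5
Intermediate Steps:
m(T) = T²
X(x) = -⅘ + 1/(231 + x)
t = 73568 (t = 22²*152 = 484*152 = 73568)
1/(X(-201) - t) = 1/((-919 - 4*(-201))/(5*(231 - 201)) - 1*73568) = 1/((⅕)*(-919 + 804)/30 - 73568) = 1/((⅕)*(1/30)*(-115) - 73568) = 1/(-23/30 - 73568) = 1/(-2207063/30) = -30/2207063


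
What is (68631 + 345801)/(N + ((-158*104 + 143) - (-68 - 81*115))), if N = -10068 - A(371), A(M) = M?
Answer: -414432/17345 ≈ -23.893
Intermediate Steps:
N = -10439 (N = -10068 - 1*371 = -10068 - 371 = -10439)
(68631 + 345801)/(N + ((-158*104 + 143) - (-68 - 81*115))) = (68631 + 345801)/(-10439 + ((-158*104 + 143) - (-68 - 81*115))) = 414432/(-10439 + ((-16432 + 143) - (-68 - 9315))) = 414432/(-10439 + (-16289 - 1*(-9383))) = 414432/(-10439 + (-16289 + 9383)) = 414432/(-10439 - 6906) = 414432/(-17345) = 414432*(-1/17345) = -414432/17345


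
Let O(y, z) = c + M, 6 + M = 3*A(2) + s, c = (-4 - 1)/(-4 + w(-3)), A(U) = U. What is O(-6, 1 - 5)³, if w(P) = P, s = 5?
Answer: 64000/343 ≈ 186.59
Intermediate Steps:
c = 5/7 (c = (-4 - 1)/(-4 - 3) = -5/(-7) = -5*(-⅐) = 5/7 ≈ 0.71429)
M = 5 (M = -6 + (3*2 + 5) = -6 + (6 + 5) = -6 + 11 = 5)
O(y, z) = 40/7 (O(y, z) = 5/7 + 5 = 40/7)
O(-6, 1 - 5)³ = (40/7)³ = 64000/343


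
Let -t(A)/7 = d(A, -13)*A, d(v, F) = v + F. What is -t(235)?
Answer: 365190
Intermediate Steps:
d(v, F) = F + v
t(A) = -7*A*(-13 + A) (t(A) = -7*(-13 + A)*A = -7*A*(-13 + A))
-t(235) = -7*235*(13 - 1*235) = -7*235*(13 - 235) = -7*235*(-222) = -1*(-365190) = 365190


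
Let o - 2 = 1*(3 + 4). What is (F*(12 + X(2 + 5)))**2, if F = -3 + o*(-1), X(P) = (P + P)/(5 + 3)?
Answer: 27225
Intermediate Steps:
o = 9 (o = 2 + 1*(3 + 4) = 2 + 1*7 = 2 + 7 = 9)
X(P) = P/4 (X(P) = (2*P)/8 = (2*P)*(1/8) = P/4)
F = -12 (F = -3 + 9*(-1) = -3 - 9 = -12)
(F*(12 + X(2 + 5)))**2 = (-12*(12 + (2 + 5)/4))**2 = (-12*(12 + (1/4)*7))**2 = (-12*(12 + 7/4))**2 = (-12*55/4)**2 = (-165)**2 = 27225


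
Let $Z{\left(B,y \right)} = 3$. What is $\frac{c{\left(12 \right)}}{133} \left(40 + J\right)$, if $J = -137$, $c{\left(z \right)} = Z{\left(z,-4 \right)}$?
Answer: $- \frac{291}{133} \approx -2.188$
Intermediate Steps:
$c{\left(z \right)} = 3$
$\frac{c{\left(12 \right)}}{133} \left(40 + J\right) = \frac{3}{133} \left(40 - 137\right) = 3 \cdot \frac{1}{133} \left(-97\right) = \frac{3}{133} \left(-97\right) = - \frac{291}{133}$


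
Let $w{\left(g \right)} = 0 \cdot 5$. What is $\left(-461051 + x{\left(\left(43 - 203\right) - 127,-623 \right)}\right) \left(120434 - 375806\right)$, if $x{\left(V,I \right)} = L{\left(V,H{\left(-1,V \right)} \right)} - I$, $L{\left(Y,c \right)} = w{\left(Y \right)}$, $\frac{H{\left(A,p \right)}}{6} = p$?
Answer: $117580419216$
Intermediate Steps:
$w{\left(g \right)} = 0$
$H{\left(A,p \right)} = 6 p$
$L{\left(Y,c \right)} = 0$
$x{\left(V,I \right)} = - I$ ($x{\left(V,I \right)} = 0 - I = - I$)
$\left(-461051 + x{\left(\left(43 - 203\right) - 127,-623 \right)}\right) \left(120434 - 375806\right) = \left(-461051 - -623\right) \left(120434 - 375806\right) = \left(-461051 + 623\right) \left(-255372\right) = \left(-460428\right) \left(-255372\right) = 117580419216$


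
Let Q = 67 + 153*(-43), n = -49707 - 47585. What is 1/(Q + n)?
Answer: -1/103804 ≈ -9.6335e-6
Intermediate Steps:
n = -97292
Q = -6512 (Q = 67 - 6579 = -6512)
1/(Q + n) = 1/(-6512 - 97292) = 1/(-103804) = -1/103804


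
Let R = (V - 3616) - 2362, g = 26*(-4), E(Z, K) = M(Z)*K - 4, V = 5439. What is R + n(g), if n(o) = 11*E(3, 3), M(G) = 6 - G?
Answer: -484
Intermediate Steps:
E(Z, K) = -4 + K*(6 - Z) (E(Z, K) = (6 - Z)*K - 4 = K*(6 - Z) - 4 = -4 + K*(6 - Z))
g = -104
R = -539 (R = (5439 - 3616) - 2362 = 1823 - 2362 = -539)
n(o) = 55 (n(o) = 11*(-4 - 1*3*(-6 + 3)) = 11*(-4 - 1*3*(-3)) = 11*(-4 + 9) = 11*5 = 55)
R + n(g) = -539 + 55 = -484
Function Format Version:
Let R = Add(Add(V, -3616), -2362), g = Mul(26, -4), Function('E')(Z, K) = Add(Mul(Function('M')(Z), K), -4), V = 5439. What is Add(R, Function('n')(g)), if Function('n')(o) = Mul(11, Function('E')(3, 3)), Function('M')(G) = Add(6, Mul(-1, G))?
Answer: -484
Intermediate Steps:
Function('E')(Z, K) = Add(-4, Mul(K, Add(6, Mul(-1, Z)))) (Function('E')(Z, K) = Add(Mul(Add(6, Mul(-1, Z)), K), -4) = Add(Mul(K, Add(6, Mul(-1, Z))), -4) = Add(-4, Mul(K, Add(6, Mul(-1, Z)))))
g = -104
R = -539 (R = Add(Add(5439, -3616), -2362) = Add(1823, -2362) = -539)
Function('n')(o) = 55 (Function('n')(o) = Mul(11, Add(-4, Mul(-1, 3, Add(-6, 3)))) = Mul(11, Add(-4, Mul(-1, 3, -3))) = Mul(11, Add(-4, 9)) = Mul(11, 5) = 55)
Add(R, Function('n')(g)) = Add(-539, 55) = -484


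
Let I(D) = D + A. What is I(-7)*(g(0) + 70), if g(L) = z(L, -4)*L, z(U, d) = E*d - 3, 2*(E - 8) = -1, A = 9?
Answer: 140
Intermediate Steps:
E = 15/2 (E = 8 + (½)*(-1) = 8 - ½ = 15/2 ≈ 7.5000)
z(U, d) = -3 + 15*d/2 (z(U, d) = 15*d/2 - 3 = -3 + 15*d/2)
I(D) = 9 + D (I(D) = D + 9 = 9 + D)
g(L) = -33*L (g(L) = (-3 + (15/2)*(-4))*L = (-3 - 30)*L = -33*L)
I(-7)*(g(0) + 70) = (9 - 7)*(-33*0 + 70) = 2*(0 + 70) = 2*70 = 140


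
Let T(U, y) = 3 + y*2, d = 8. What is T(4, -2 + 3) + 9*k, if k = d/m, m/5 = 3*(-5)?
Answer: 101/25 ≈ 4.0400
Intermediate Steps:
m = -75 (m = 5*(3*(-5)) = 5*(-15) = -75)
T(U, y) = 3 + 2*y
k = -8/75 (k = 8/(-75) = 8*(-1/75) = -8/75 ≈ -0.10667)
T(4, -2 + 3) + 9*k = (3 + 2*(-2 + 3)) + 9*(-8/75) = (3 + 2*1) - 24/25 = (3 + 2) - 24/25 = 5 - 24/25 = 101/25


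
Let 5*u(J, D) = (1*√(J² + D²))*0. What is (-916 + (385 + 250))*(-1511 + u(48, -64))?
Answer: 424591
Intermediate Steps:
u(J, D) = 0 (u(J, D) = ((1*√(J² + D²))*0)/5 = ((1*√(D² + J²))*0)/5 = (√(D² + J²)*0)/5 = (⅕)*0 = 0)
(-916 + (385 + 250))*(-1511 + u(48, -64)) = (-916 + (385 + 250))*(-1511 + 0) = (-916 + 635)*(-1511) = -281*(-1511) = 424591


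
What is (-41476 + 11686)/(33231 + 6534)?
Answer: -1986/2651 ≈ -0.74915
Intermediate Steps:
(-41476 + 11686)/(33231 + 6534) = -29790/39765 = -29790*1/39765 = -1986/2651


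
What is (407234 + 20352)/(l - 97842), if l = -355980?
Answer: -213793/226911 ≈ -0.94219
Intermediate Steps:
(407234 + 20352)/(l - 97842) = (407234 + 20352)/(-355980 - 97842) = 427586/(-453822) = 427586*(-1/453822) = -213793/226911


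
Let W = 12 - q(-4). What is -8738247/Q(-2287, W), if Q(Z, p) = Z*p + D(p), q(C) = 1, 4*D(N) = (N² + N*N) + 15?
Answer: 11650996/33457 ≈ 348.24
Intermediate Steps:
D(N) = 15/4 + N²/2 (D(N) = ((N² + N*N) + 15)/4 = ((N² + N²) + 15)/4 = (2*N² + 15)/4 = (15 + 2*N²)/4 = 15/4 + N²/2)
W = 11 (W = 12 - 1*1 = 12 - 1 = 11)
Q(Z, p) = 15/4 + p²/2 + Z*p (Q(Z, p) = Z*p + (15/4 + p²/2) = 15/4 + p²/2 + Z*p)
-8738247/Q(-2287, W) = -8738247/(15/4 + (½)*11² - 2287*11) = -8738247/(15/4 + (½)*121 - 25157) = -8738247/(15/4 + 121/2 - 25157) = -8738247/(-100371/4) = -8738247*(-4/100371) = 11650996/33457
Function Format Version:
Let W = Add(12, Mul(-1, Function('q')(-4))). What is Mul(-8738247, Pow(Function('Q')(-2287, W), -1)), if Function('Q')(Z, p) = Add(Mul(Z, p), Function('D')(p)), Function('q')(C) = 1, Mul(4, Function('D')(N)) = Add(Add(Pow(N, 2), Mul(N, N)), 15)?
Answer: Rational(11650996, 33457) ≈ 348.24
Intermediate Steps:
Function('D')(N) = Add(Rational(15, 4), Mul(Rational(1, 2), Pow(N, 2))) (Function('D')(N) = Mul(Rational(1, 4), Add(Add(Pow(N, 2), Mul(N, N)), 15)) = Mul(Rational(1, 4), Add(Add(Pow(N, 2), Pow(N, 2)), 15)) = Mul(Rational(1, 4), Add(Mul(2, Pow(N, 2)), 15)) = Mul(Rational(1, 4), Add(15, Mul(2, Pow(N, 2)))) = Add(Rational(15, 4), Mul(Rational(1, 2), Pow(N, 2))))
W = 11 (W = Add(12, Mul(-1, 1)) = Add(12, -1) = 11)
Function('Q')(Z, p) = Add(Rational(15, 4), Mul(Rational(1, 2), Pow(p, 2)), Mul(Z, p)) (Function('Q')(Z, p) = Add(Mul(Z, p), Add(Rational(15, 4), Mul(Rational(1, 2), Pow(p, 2)))) = Add(Rational(15, 4), Mul(Rational(1, 2), Pow(p, 2)), Mul(Z, p)))
Mul(-8738247, Pow(Function('Q')(-2287, W), -1)) = Mul(-8738247, Pow(Add(Rational(15, 4), Mul(Rational(1, 2), Pow(11, 2)), Mul(-2287, 11)), -1)) = Mul(-8738247, Pow(Add(Rational(15, 4), Mul(Rational(1, 2), 121), -25157), -1)) = Mul(-8738247, Pow(Add(Rational(15, 4), Rational(121, 2), -25157), -1)) = Mul(-8738247, Pow(Rational(-100371, 4), -1)) = Mul(-8738247, Rational(-4, 100371)) = Rational(11650996, 33457)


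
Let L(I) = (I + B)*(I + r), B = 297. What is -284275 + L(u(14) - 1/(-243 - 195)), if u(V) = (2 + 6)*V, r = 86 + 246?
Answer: -19697976461/191844 ≈ -1.0268e+5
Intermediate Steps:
r = 332
u(V) = 8*V
L(I) = (297 + I)*(332 + I) (L(I) = (I + 297)*(I + 332) = (297 + I)*(332 + I))
-284275 + L(u(14) - 1/(-243 - 195)) = -284275 + (98604 + (8*14 - 1/(-243 - 195))² + 629*(8*14 - 1/(-243 - 195))) = -284275 + (98604 + (112 - 1/(-438))² + 629*(112 - 1/(-438))) = -284275 + (98604 + (112 - 1*(-1/438))² + 629*(112 - 1*(-1/438))) = -284275 + (98604 + (112 + 1/438)² + 629*(112 + 1/438)) = -284275 + (98604 + (49057/438)² + 629*(49057/438)) = -284275 + (98604 + 2406589249/191844 + 30856853/438) = -284275 + 34838476639/191844 = -19697976461/191844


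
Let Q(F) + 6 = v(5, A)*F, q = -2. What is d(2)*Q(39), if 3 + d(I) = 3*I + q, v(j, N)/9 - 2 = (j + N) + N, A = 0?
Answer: 2451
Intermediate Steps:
v(j, N) = 18 + 9*j + 18*N (v(j, N) = 18 + 9*((j + N) + N) = 18 + 9*((N + j) + N) = 18 + 9*(j + 2*N) = 18 + (9*j + 18*N) = 18 + 9*j + 18*N)
Q(F) = -6 + 63*F (Q(F) = -6 + (18 + 9*5 + 18*0)*F = -6 + (18 + 45 + 0)*F = -6 + 63*F)
d(I) = -5 + 3*I (d(I) = -3 + (3*I - 2) = -3 + (-2 + 3*I) = -5 + 3*I)
d(2)*Q(39) = (-5 + 3*2)*(-6 + 63*39) = (-5 + 6)*(-6 + 2457) = 1*2451 = 2451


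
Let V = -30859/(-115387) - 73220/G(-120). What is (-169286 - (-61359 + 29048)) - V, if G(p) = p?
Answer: -95253422911/692322 ≈ -1.3759e+5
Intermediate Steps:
V = 422616961/692322 (V = -30859/(-115387) - 73220/(-120) = -30859*(-1/115387) - 73220*(-1/120) = 30859/115387 + 3661/6 = 422616961/692322 ≈ 610.43)
(-169286 - (-61359 + 29048)) - V = (-169286 - (-61359 + 29048)) - 1*422616961/692322 = (-169286 - 1*(-32311)) - 422616961/692322 = (-169286 + 32311) - 422616961/692322 = -136975 - 422616961/692322 = -95253422911/692322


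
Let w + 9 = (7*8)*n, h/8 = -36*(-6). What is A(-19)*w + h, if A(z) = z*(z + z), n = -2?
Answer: -85634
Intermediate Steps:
A(z) = 2*z² (A(z) = z*(2*z) = 2*z²)
h = 1728 (h = 8*(-36*(-6)) = 8*216 = 1728)
w = -121 (w = -9 + (7*8)*(-2) = -9 + 56*(-2) = -9 - 112 = -121)
A(-19)*w + h = (2*(-19)²)*(-121) + 1728 = (2*361)*(-121) + 1728 = 722*(-121) + 1728 = -87362 + 1728 = -85634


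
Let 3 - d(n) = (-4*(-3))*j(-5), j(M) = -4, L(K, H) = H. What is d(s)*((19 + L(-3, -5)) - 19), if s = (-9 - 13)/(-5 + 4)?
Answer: -255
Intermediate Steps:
s = 22 (s = -22/(-1) = -22*(-1) = 22)
d(n) = 51 (d(n) = 3 - (-4*(-3))*(-4) = 3 - 12*(-4) = 3 - 1*(-48) = 3 + 48 = 51)
d(s)*((19 + L(-3, -5)) - 19) = 51*((19 - 5) - 19) = 51*(14 - 19) = 51*(-5) = -255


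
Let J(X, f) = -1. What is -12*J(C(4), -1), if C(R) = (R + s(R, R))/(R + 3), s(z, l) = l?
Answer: 12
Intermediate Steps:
C(R) = 2*R/(3 + R) (C(R) = (R + R)/(R + 3) = (2*R)/(3 + R) = 2*R/(3 + R))
-12*J(C(4), -1) = -12*(-1) = 12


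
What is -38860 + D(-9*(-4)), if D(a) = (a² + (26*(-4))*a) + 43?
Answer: -41265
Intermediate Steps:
D(a) = 43 + a² - 104*a (D(a) = (a² - 104*a) + 43 = 43 + a² - 104*a)
-38860 + D(-9*(-4)) = -38860 + (43 + (-9*(-4))² - (-936)*(-4)) = -38860 + (43 + 36² - 104*36) = -38860 + (43 + 1296 - 3744) = -38860 - 2405 = -41265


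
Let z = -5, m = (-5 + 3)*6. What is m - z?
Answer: -7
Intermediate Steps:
m = -12 (m = -2*6 = -12)
m - z = -12 - 1*(-5) = -12 + 5 = -7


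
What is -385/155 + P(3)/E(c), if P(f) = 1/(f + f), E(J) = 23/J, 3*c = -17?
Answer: -32405/12834 ≈ -2.5249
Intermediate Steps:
c = -17/3 (c = (⅓)*(-17) = -17/3 ≈ -5.6667)
P(f) = 1/(2*f)
-385/155 + P(3)/E(c) = -385/155 + ((½)/3)/((23/(-17/3))) = -385*1/155 + ((½)*(⅓))/((23*(-3/17))) = -77/31 + 1/(6*(-69/17)) = -77/31 + (⅙)*(-17/69) = -77/31 - 17/414 = -32405/12834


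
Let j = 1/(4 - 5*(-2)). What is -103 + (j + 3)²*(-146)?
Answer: -145071/98 ≈ -1480.3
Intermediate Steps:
j = 1/14 (j = 1/(4 + 10) = 1/14 ≈ 0.071429)
-103 + (j + 3)²*(-146) = -103 + (1/14 + 3)²*(-146) = -103 + (43/14)²*(-146) = -103 + (1849/196)*(-146) = -103 - 134977/98 = -145071/98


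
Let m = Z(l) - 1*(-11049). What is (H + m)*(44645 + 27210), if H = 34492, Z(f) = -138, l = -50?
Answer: 3262432565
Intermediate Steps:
m = 10911 (m = -138 - 1*(-11049) = -138 + 11049 = 10911)
(H + m)*(44645 + 27210) = (34492 + 10911)*(44645 + 27210) = 45403*71855 = 3262432565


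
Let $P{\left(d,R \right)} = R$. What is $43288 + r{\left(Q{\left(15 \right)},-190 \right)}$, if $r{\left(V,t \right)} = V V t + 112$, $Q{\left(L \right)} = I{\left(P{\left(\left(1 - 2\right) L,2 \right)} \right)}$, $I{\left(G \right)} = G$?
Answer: $42640$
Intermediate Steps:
$Q{\left(L \right)} = 2$
$r{\left(V,t \right)} = 112 + t V^{2}$ ($r{\left(V,t \right)} = V^{2} t + 112 = t V^{2} + 112 = 112 + t V^{2}$)
$43288 + r{\left(Q{\left(15 \right)},-190 \right)} = 43288 + \left(112 - 190 \cdot 2^{2}\right) = 43288 + \left(112 - 760\right) = 43288 - 648 = 42640$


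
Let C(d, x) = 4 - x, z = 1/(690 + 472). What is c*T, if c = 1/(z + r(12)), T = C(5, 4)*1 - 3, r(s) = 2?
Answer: -1162/775 ≈ -1.4994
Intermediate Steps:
z = 1/1162 ≈ 0.00086058
T = -3 (T = (4 - 1*4)*1 - 3 = (4 - 4)*1 - 3 = 0*1 - 3 = 0 - 3 = -3)
c = 1162/2325 (c = 1/(1/1162 + 2) = 1/(2325/1162) = 1162/2325 ≈ 0.49978)
c*T = (1162/2325)*(-3) = -1162/775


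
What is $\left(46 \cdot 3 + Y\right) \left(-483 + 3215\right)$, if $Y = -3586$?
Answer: $-9419936$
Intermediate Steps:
$\left(46 \cdot 3 + Y\right) \left(-483 + 3215\right) = \left(46 \cdot 3 - 3586\right) \left(-483 + 3215\right) = \left(138 - 3586\right) 2732 = \left(-3448\right) 2732 = -9419936$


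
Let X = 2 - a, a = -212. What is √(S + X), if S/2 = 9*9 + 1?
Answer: 3*√42 ≈ 19.442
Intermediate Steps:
S = 164 (S = 2*(9*9 + 1) = 2*(81 + 1) = 2*82 = 164)
X = 214 (X = 2 - 1*(-212) = 2 + 212 = 214)
√(S + X) = √(164 + 214) = √378 = 3*√42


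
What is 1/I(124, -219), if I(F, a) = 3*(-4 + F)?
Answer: 1/360 ≈ 0.0027778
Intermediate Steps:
I(F, a) = -12 + 3*F
1/I(124, -219) = 1/(-12 + 3*124) = 1/(-12 + 372) = 1/360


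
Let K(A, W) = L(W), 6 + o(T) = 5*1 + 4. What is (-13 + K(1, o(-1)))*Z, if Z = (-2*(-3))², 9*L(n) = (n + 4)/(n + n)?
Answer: -1390/3 ≈ -463.33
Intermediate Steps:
o(T) = 3 (o(T) = -6 + (5*1 + 4) = -6 + (5 + 4) = -6 + 9 = 3)
L(n) = (4 + n)/(18*n) (L(n) = ((n + 4)/(n + n))/9 = ((4 + n)/((2*n)))/9 = ((4 + n)*(1/(2*n)))/9 = ((4 + n)/(2*n))/9 = (4 + n)/(18*n))
K(A, W) = (4 + W)/(18*W)
Z = 36 (Z = 6² = 36)
(-13 + K(1, o(-1)))*Z = (-13 + (1/18)*(4 + 3)/3)*36 = (-13 + (1/18)*(⅓)*7)*36 = (-13 + 7/54)*36 = -695/54*36 = -1390/3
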